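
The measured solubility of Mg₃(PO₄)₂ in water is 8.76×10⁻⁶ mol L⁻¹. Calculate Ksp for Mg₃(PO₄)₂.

Mg₃(PO₄)₂(s) ⇌ 3 Mg²⁺(aq) + 2 PO₄³⁻(aq)
If s mol/L of Mg₃(PO₄)₂ dissolves, [Mg²⁺] = 3s and [PO₄³⁻] = 2s.
Ksp = [Mg²⁺]^3[PO₄³⁻]^2 = (3s)^3 · (2s)^2 = 108s^5
Ksp = 108 × (8.76×10⁻⁶)^5 = 5.57×10⁻²⁴

Ksp = 5.57×10⁻²⁴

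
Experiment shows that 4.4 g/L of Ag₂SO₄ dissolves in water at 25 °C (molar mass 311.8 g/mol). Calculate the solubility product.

Ksp = 1.1×10⁻⁵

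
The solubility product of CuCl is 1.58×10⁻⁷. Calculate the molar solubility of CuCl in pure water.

CuCl(s) ⇌ Cu⁺(aq) + Cl⁻(aq)
For each mole of CuCl that dissolves per liter, [Cu⁺] = s and [Cl⁻] = s; let s denote this solubility.
Ksp = [Cu⁺][Cl⁻] = s · s = s^2
s^2 = 1.58×10⁻⁷
s = (1.58×10⁻⁷)^(1/2) = 3.97×10⁻⁴ M

3.97×10⁻⁴ M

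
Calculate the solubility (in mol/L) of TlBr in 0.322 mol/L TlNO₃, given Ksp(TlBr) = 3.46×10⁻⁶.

1.07×10⁻⁵ M

TlBr(s) ⇌ Tl⁺(aq) + Br⁻(aq)
Let s be the solubility of TlBr here. The common ion gives [Tl⁺] ≈ 0.322 mol/L, and [Br⁻] = s.
Ksp = [Tl⁺][Br⁻] = (0.322)s
s = 3.46×10⁻⁶ / (0.322) = 1.07×10⁻⁵
s = 1.07×10⁻⁵ mol/L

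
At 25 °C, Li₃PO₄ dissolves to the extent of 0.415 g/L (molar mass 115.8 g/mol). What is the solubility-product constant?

Ksp = 4.45×10⁻⁹

Molar solubility s = (0.415 g/L) / (115.8 g/mol) = 3.5838×10⁻³ mol/L
Li₃PO₄(s) ⇌ 3 Li⁺(aq) + PO₄³⁻(aq)
Let s be the molar solubility. Then [Li⁺] = 3s and [PO₄³⁻] = s.
Ksp = [Li⁺]^3[PO₄³⁻] = (3s)^3 · s = 27s^4
Ksp = 27 × (3.5838×10⁻³)^4 = 4.45×10⁻⁹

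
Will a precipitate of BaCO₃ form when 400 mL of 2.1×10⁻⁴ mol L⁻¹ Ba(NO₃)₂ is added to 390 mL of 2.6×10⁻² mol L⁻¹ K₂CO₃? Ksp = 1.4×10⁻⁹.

Total volume after mixing = 400 + 390 = 790 mL.
[Ba²⁺] = (2.1×10⁻⁴)(400)/790 = 1.1×10⁻⁴ mol L⁻¹
[CO₃²⁻] = (2.6×10⁻²)(390)/790 = 1.3×10⁻² mol L⁻¹
Q = [Ba²⁺][CO₃²⁻] = 1.4×10⁻⁶
Q = 1.4×10⁻⁶ > Ksp = 1.4×10⁻⁹, so the solution is supersaturated and BaCO₃ precipitates.

Yes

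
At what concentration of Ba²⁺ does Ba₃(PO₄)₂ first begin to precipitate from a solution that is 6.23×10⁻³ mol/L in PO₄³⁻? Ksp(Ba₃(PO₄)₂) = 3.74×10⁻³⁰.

A salt starts to precipitate once the ion product Q reaches its Ksp.
Ba₃(PO₄)₂(s) ⇌ 3 Ba²⁺(aq) + 2 PO₄³⁻(aq)
Ksp = [Ba²⁺]^3[PO₄³⁻]^2 = [Ba²⁺]^3(6.23×10⁻³)^2
[Ba²⁺]^3 = 3.74×10⁻³⁰ / (6.23×10⁻³)^2 = 9.64×10⁻²⁶
[Ba²⁺] = 4.58×10⁻⁹ mol/L

4.58×10⁻⁹ M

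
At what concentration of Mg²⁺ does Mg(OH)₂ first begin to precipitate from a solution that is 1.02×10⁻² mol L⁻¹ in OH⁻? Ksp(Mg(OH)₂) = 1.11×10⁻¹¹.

1.07×10⁻⁷ M

A salt starts to precipitate once the ion product Q reaches its Ksp.
Mg(OH)₂(s) ⇌ Mg²⁺(aq) + 2 OH⁻(aq)
Ksp = [Mg²⁺][OH⁻]^2 = [Mg²⁺](1.02×10⁻²)^2
[Mg²⁺] = 1.11×10⁻¹¹ / (1.02×10⁻²)^2 = 1.07×10⁻⁷
[Mg²⁺] = 1.07×10⁻⁷ mol L⁻¹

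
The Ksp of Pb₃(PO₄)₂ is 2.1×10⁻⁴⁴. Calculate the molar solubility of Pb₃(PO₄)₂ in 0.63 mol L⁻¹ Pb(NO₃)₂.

Pb₃(PO₄)₂(s) ⇌ 3 Pb²⁺(aq) + 2 PO₄³⁻(aq)
The solution already contains Pb²⁺ at 0.63 mol L⁻¹. Let s be the molar solubility of Pb₃(PO₄)₂.
[Pb²⁺] ≈ 0.63 mol L⁻¹ (common ion dominates); [PO₄³⁻] = 2s.
Ksp = [Pb²⁺]^3[PO₄³⁻]^2 = (0.63)^3(2s)^2
(2s)^2 = 2.1×10⁻⁴⁴ / (0.63)^3 = 8.4×10⁻⁴⁴
s = 1.4×10⁻²² mol L⁻¹

1.4×10⁻²² M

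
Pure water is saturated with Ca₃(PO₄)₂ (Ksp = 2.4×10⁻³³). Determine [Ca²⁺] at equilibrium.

3.5×10⁻⁷ M

Ca₃(PO₄)₂(s) ⇌ 3 Ca²⁺(aq) + 2 PO₄³⁻(aq)
Call the molar solubility s, so that [Ca²⁺] = 3s and [PO₄³⁻] = 2s.
Ksp = [Ca²⁺]^3[PO₄³⁻]^2 = (3s)^3 · (2s)^2 = 108s^5 = 2.4×10⁻³³
s = 1.2×10⁻⁷ mol/L
[Ca²⁺] = 3s = 3.5×10⁻⁷ mol/L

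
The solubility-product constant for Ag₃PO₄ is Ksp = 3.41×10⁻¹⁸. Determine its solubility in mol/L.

1.89×10⁻⁵ M

Ag₃PO₄(s) ⇌ 3 Ag⁺(aq) + PO₄³⁻(aq)
Let s be the molar solubility. Then [Ag⁺] = 3s and [PO₄³⁻] = s.
Ksp = [Ag⁺]^3[PO₄³⁻] = (3s)^3 · s = 27s^4
27s^4 = 3.41×10⁻¹⁸  ⇒  s^4 = 1.26×10⁻¹⁹
Taking the 4th root, s = 1.89×10⁻⁵ mol/L.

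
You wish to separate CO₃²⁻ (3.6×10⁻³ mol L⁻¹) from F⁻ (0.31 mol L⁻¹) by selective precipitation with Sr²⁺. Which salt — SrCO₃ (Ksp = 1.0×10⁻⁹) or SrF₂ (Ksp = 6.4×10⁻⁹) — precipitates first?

SrF₂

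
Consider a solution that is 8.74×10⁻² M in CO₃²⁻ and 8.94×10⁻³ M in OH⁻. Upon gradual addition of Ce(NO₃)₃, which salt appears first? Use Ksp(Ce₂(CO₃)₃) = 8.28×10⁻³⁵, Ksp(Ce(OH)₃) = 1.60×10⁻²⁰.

Ce₂(CO₃)₃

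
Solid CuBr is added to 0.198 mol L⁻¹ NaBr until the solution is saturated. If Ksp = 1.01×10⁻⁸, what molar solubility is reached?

5.10×10⁻⁸ M

CuBr(s) ⇌ Cu⁺(aq) + Br⁻(aq)
Br⁻ is already present at 0.198 mol L⁻¹. If s mol/L of CuBr dissolves, [Cu⁺] = s while [Br⁻] ≈ 0.198 mol L⁻¹.
Ksp = [Cu⁺][Br⁻] = s(0.198)
s = 1.01×10⁻⁸ / (0.198) = 5.10×10⁻⁸
s = 5.10×10⁻⁸ mol L⁻¹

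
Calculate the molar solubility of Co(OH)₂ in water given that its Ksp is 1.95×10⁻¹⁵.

7.87×10⁻⁶ M

Co(OH)₂(s) ⇌ Co²⁺(aq) + 2 OH⁻(aq)
For each mole of Co(OH)₂ that dissolves per liter, [Co²⁺] = s and [OH⁻] = 2s; let s denote this solubility.
Ksp = [Co²⁺][OH⁻]^2 = s · (2s)^2 = 4s^3
4s^3 = 1.95×10⁻¹⁵  ⇒  s^3 = 4.88×10⁻¹⁶
s = 7.87×10⁻⁶ M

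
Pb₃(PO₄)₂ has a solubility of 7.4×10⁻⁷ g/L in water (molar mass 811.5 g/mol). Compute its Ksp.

s = (7.4×10⁻⁷ g L⁻¹)/(811.5 g mol⁻¹) = 9.119×10⁻¹⁰ M
Pb₃(PO₄)₂(s) ⇌ 3 Pb²⁺(aq) + 2 PO₄³⁻(aq)
For each mole of Pb₃(PO₄)₂ that dissolves per liter, [Pb²⁺] = 3s and [PO₄³⁻] = 2s; let s denote this solubility.
Ksp = [Pb²⁺]^3[PO₄³⁻]^2 = (3s)^3 · (2s)^2 = 108s^5
Ksp = 108 × (9.119×10⁻¹⁰)^5 = 6.8×10⁻⁴⁴

Ksp = 6.8×10⁻⁴⁴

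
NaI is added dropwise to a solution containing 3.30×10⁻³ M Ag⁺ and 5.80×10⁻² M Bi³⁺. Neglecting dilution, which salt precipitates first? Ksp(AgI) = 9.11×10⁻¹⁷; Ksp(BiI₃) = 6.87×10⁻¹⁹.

Precipitation of each salt begins when its ion product equals Ksp.
For AgI: [I⁻] = (Ksp/[Ag⁺]) = 2.76×10⁻¹⁴ M
For BiI₃: [I⁻] = (Ksp/[Bi³⁺])^(1/3) = 2.28×10⁻⁶ M
AgI requires the lower [I⁻], so it precipitates first.

AgI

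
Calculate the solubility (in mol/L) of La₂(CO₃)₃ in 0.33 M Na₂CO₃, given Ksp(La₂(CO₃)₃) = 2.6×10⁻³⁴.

4.3×10⁻¹⁷ M

La₂(CO₃)₃(s) ⇌ 2 La³⁺(aq) + 3 CO₃²⁻(aq)
With CO₃²⁻ already at 0.33 M and s small, take [CO₃²⁻] ≈ 0.33 M and [La³⁺] = 2s.
Ksp = [La³⁺]^2[CO₃²⁻]^3 = (2s)^2(0.33)^3
(2s)^2 = 2.6×10⁻³⁴ / (0.33)^3 = 7.2×10⁻³³
s = 4.3×10⁻¹⁷ M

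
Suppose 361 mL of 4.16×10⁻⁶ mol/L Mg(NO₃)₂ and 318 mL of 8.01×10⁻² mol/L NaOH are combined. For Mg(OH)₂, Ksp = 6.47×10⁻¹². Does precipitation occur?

Yes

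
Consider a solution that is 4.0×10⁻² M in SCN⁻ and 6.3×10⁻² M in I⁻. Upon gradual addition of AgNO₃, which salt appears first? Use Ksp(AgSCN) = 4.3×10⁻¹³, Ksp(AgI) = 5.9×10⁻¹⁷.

The threshold for precipitation is Q = Ksp.
For AgSCN: [Ag⁺] = (Ksp/[SCN⁻]) = 1.1×10⁻¹¹ M
For AgI: [Ag⁺] = (Ksp/[I⁻]) = 9.4×10⁻¹⁶ M
Since AgI needs less Ag⁺ to reach saturation, it precipitates first.

AgI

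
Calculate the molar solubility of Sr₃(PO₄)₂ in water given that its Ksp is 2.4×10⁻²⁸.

Sr₃(PO₄)₂(s) ⇌ 3 Sr²⁺(aq) + 2 PO₄³⁻(aq)
Let s be the molar solubility. Then [Sr²⁺] = 3s and [PO₄³⁻] = 2s.
Ksp = [Sr²⁺]^3[PO₄³⁻]^2 = (3s)^3 · (2s)^2 = 108s^5
108s^5 = 2.4×10⁻²⁸  ⇒  s^5 = 2.2×10⁻³⁰
s = (2.2×10⁻³⁰)^(1/5) = 1.2×10⁻⁶ M

1.2×10⁻⁶ M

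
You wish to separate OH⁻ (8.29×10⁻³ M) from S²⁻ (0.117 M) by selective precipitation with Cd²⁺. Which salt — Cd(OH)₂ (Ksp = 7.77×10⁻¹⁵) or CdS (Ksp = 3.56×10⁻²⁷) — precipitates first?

CdS

A salt starts to precipitate once the ion product Q reaches its Ksp.
For Cd(OH)₂: [Cd²⁺] = (Ksp/[OH⁻]^2) = 1.13×10⁻¹⁰ M
For CdS: [Cd²⁺] = (Ksp/[S²⁻]) = 3.04×10⁻²⁶ M
Since CdS needs less Cd²⁺ to reach saturation, it precipitates first.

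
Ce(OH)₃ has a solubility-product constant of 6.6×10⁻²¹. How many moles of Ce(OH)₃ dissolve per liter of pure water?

4.0×10⁻⁶ M

Ce(OH)₃(s) ⇌ Ce³⁺(aq) + 3 OH⁻(aq)
For each mole of Ce(OH)₃ that dissolves per liter, [Ce³⁺] = s and [OH⁻] = 3s; let s denote this solubility.
Ksp = [Ce³⁺][OH⁻]^3 = s · (3s)^3 = 27s^4
27s^4 = 6.6×10⁻²¹  ⇒  s^4 = 2.4×10⁻²²
s = 4.0×10⁻⁶ M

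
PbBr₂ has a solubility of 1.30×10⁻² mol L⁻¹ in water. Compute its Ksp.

Ksp = 8.79×10⁻⁶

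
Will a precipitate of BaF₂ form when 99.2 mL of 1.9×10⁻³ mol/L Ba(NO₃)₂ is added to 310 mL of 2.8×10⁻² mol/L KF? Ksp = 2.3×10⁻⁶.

After mixing, V = 99.2 mL + 310 mL = 409.2 mL.
[Ba²⁺] = (1.9×10⁻³)(99.2)/409.2 = 4.6×10⁻⁴ mol/L
[F⁻] = (2.8×10⁻²)(310)/409.2 = 2.1×10⁻² mol/L
Q = [Ba²⁺][F⁻]^2 = 2.1×10⁻⁷
Since Q (2.1×10⁻⁷) is less than Ksp (2.3×10⁻⁶), no BaF₂ precipitates.

No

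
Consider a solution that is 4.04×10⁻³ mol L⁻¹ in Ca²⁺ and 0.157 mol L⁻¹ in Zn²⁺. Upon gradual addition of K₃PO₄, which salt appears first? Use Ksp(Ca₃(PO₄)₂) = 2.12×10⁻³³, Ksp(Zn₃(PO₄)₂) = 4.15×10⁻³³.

Zn₃(PO₄)₂

Each salt precipitates once Q = Ksp for that salt.
For Ca₃(PO₄)₂: [PO₄³⁻] = (Ksp/[Ca²⁺]^3)^(1/2) = 1.79×10⁻¹³ mol L⁻¹
For Zn₃(PO₄)₂: [PO₄³⁻] = (Ksp/[Zn²⁺]^3)^(1/2) = 1.04×10⁻¹⁵ mol L⁻¹
Since Zn₃(PO₄)₂ needs less PO₄³⁻ to reach saturation, it precipitates first.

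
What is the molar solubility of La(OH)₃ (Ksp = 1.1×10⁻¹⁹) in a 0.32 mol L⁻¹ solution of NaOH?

3.4×10⁻¹⁸ M

La(OH)₃(s) ⇌ La³⁺(aq) + 3 OH⁻(aq)
With OH⁻ already at 0.32 mol L⁻¹ and s small, take [OH⁻] ≈ 0.32 mol L⁻¹ and [La³⁺] = s.
Ksp = [La³⁺][OH⁻]^3 = s(0.32)^3
s = 1.1×10⁻¹⁹ / (0.32)^3 = 3.4×10⁻¹⁸
s = 3.4×10⁻¹⁸ mol L⁻¹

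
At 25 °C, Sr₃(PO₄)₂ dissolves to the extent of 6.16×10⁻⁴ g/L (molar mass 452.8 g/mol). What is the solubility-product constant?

Convert to molarity: s = 6.16×10⁻⁴ / 452.8 = 1.3604×10⁻⁶ mol/L
Sr₃(PO₄)₂(s) ⇌ 3 Sr²⁺(aq) + 2 PO₄³⁻(aq)
With molar solubility s: [Sr²⁺] = 3s, [PO₄³⁻] = 2s.
Ksp = [Sr²⁺]^3[PO₄³⁻]^2 = (3s)^3 · (2s)^2 = 108s^5
Ksp = 108 × (1.3604×10⁻⁶)^5 = 5.03×10⁻²⁸

Ksp = 5.03×10⁻²⁸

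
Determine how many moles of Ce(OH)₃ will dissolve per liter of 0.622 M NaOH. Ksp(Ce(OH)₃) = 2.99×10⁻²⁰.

Ce(OH)₃(s) ⇌ Ce³⁺(aq) + 3 OH⁻(aq)
OH⁻ is already present at 0.622 M. If s mol/L of Ce(OH)₃ dissolves, [Ce³⁺] = s while [OH⁻] ≈ 0.622 M.
Ksp = [Ce³⁺][OH⁻]^3 = s(0.622)^3
s = 2.99×10⁻²⁰ / (0.622)^3 = 1.24×10⁻¹⁹
s = 1.24×10⁻¹⁹ M

1.24×10⁻¹⁹ M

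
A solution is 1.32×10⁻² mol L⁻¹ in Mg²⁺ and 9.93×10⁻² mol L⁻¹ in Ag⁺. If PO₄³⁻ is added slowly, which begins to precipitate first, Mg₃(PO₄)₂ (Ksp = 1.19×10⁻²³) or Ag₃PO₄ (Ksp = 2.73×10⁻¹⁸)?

Ag₃PO₄

Precipitation begins when Q = Ksp.
For Mg₃(PO₄)₂: [PO₄³⁻] = (Ksp/[Mg²⁺]^3)^(1/2) = 2.27×10⁻⁹ mol L⁻¹
For Ag₃PO₄: [PO₄³⁻] = (Ksp/[Ag⁺]^3) = 2.79×10⁻¹⁵ mol L⁻¹
The smaller threshold [PO₄³⁻] is reached first, so Ag₃PO₄ precipitates first.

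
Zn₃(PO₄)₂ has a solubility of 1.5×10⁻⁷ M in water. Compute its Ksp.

Zn₃(PO₄)₂(s) ⇌ 3 Zn²⁺(aq) + 2 PO₄³⁻(aq)
For each mole of Zn₃(PO₄)₂ that dissolves per liter, [Zn²⁺] = 3s and [PO₄³⁻] = 2s; let s denote this solubility.
Ksp = [Zn²⁺]^3[PO₄³⁻]^2 = (3s)^3 · (2s)^2 = 108s^5
Ksp = 108 × (1.5×10⁻⁷)^5 = 8.2×10⁻³³

Ksp = 8.2×10⁻³³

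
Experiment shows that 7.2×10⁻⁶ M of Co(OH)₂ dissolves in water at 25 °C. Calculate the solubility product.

Ksp = 1.5×10⁻¹⁵

Co(OH)₂(s) ⇌ Co²⁺(aq) + 2 OH⁻(aq)
Let s be the molar solubility. Then [Co²⁺] = s and [OH⁻] = 2s.
Ksp = [Co²⁺][OH⁻]^2 = s · (2s)^2 = 4s^3
Ksp = 4 × (7.2×10⁻⁶)^3 = 1.5×10⁻¹⁵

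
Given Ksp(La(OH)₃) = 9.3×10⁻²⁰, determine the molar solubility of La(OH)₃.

La(OH)₃(s) ⇌ La³⁺(aq) + 3 OH⁻(aq)
With molar solubility s: [La³⁺] = s, [OH⁻] = 3s.
Ksp = [La³⁺][OH⁻]^3 = s · (3s)^3 = 27s^4
27s^4 = 9.3×10⁻²⁰  ⇒  s^4 = 3.4×10⁻²¹
Taking the 4th root, s = 7.7×10⁻⁶ mol/L.

7.7×10⁻⁶ M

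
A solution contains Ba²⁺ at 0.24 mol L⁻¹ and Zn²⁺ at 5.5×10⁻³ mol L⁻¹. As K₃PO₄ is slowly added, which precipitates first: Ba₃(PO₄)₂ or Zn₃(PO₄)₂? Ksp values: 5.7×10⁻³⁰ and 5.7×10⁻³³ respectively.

Ba₃(PO₄)₂

A salt starts to precipitate once the ion product Q reaches its Ksp.
For Ba₃(PO₄)₂: [PO₄³⁻] = (Ksp/[Ba²⁺]^3)^(1/2) = 2.0×10⁻¹⁴ mol L⁻¹
For Zn₃(PO₄)₂: [PO₄³⁻] = (Ksp/[Zn²⁺]^3)^(1/2) = 1.9×10⁻¹³ mol L⁻¹
Since Ba₃(PO₄)₂ needs less PO₄³⁻ to reach saturation, it precipitates first.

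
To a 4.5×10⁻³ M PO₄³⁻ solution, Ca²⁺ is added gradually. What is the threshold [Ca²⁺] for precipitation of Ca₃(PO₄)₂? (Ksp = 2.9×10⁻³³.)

Each salt precipitates once Q = Ksp for that salt.
Ca₃(PO₄)₂(s) ⇌ 3 Ca²⁺(aq) + 2 PO₄³⁻(aq)
Ksp = [Ca²⁺]^3[PO₄³⁻]^2 = [Ca²⁺]^3(4.5×10⁻³)^2
[Ca²⁺]^3 = 2.9×10⁻³³ / (4.5×10⁻³)^2 = 1.4×10⁻²⁸
[Ca²⁺] = 5.2×10⁻¹⁰ M

5.2×10⁻¹⁰ M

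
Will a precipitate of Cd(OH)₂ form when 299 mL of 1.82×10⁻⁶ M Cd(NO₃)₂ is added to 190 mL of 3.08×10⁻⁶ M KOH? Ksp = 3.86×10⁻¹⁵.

After mixing, V = 299 mL + 190 mL = 489 mL.
[Cd²⁺] = (1.82×10⁻⁶)(299)/489 = 1.11×10⁻⁶ M
[OH⁻] = (3.08×10⁻⁶)(190)/489 = 1.20×10⁻⁶ M
Q = [Cd²⁺][OH⁻]^2 = 1.59×10⁻¹⁸
Q = 1.59×10⁻¹⁸ < Ksp = 3.86×10⁻¹⁵, so the solution is unsaturated and no precipitate forms.

No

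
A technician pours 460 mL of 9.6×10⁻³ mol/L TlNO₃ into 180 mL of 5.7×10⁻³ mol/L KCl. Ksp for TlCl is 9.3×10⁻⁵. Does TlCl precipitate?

No

Total volume after mixing = 460 + 180 = 640 mL.
[Tl⁺] = (9.6×10⁻³)(460)/640 = 6.9×10⁻³ mol/L
[Cl⁻] = (5.7×10⁻³)(180)/640 = 1.6×10⁻³ mol/L
Q = [Tl⁺][Cl⁻] = 1.1×10⁻⁵
Q < Ksp (1.1×10⁻⁵ vs 9.3×10⁻⁵); the solution remains unsaturated and no precipitate forms.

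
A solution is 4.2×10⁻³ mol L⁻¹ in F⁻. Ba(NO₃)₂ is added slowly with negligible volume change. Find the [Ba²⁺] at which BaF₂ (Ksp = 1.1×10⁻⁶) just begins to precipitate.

6.2×10⁻² M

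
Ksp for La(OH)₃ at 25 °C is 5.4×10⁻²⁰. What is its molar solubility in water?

6.7×10⁻⁶ M

La(OH)₃(s) ⇌ La³⁺(aq) + 3 OH⁻(aq)
With molar solubility s: [La³⁺] = s, [OH⁻] = 3s.
Ksp = [La³⁺][OH⁻]^3 = s · (3s)^3 = 27s^4
27s^4 = 5.4×10⁻²⁰  ⇒  s^4 = 2.0×10⁻²¹
s = (2.0×10⁻²¹)^(1/4) = 6.7×10⁻⁶ mol/L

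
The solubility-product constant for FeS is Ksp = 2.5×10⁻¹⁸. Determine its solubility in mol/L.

1.6×10⁻⁹ M

FeS(s) ⇌ Fe²⁺(aq) + S²⁻(aq)
Call the molar solubility s, so that [Fe²⁺] = s and [S²⁻] = s.
Ksp = [Fe²⁺][S²⁻] = s · s = s^2
s^2 = 2.5×10⁻¹⁸
Taking the 2nd root, s = 1.6×10⁻⁹ M.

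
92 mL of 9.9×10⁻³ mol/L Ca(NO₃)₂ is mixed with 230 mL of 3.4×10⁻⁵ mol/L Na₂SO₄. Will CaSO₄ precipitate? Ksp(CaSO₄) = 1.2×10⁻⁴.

No

After mixing, V = 92 mL + 230 mL = 322 mL.
[Ca²⁺] = (9.9×10⁻³)(92)/322 = 2.8×10⁻³ mol/L
[SO₄²⁻] = (3.4×10⁻⁵)(230)/322 = 2.4×10⁻⁵ mol/L
Q = [Ca²⁺][SO₄²⁻] = 6.9×10⁻⁸
Q < Ksp (6.9×10⁻⁸ vs 1.2×10⁻⁴); the solution remains unsaturated and no precipitate forms.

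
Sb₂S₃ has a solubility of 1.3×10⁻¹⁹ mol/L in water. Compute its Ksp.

Ksp = 4.0×10⁻⁹³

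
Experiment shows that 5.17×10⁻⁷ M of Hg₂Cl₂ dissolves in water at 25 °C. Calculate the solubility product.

Hg₂Cl₂(s) ⇌ Hg₂²⁺(aq) + 2 Cl⁻(aq)
If s mol/L of Hg₂Cl₂ dissolves, [Hg₂²⁺] = s and [Cl⁻] = 2s.
Ksp = [Hg₂²⁺][Cl⁻]^2 = s · (2s)^2 = 4s^3
Ksp = 4 × (5.17×10⁻⁷)^3 = 5.53×10⁻¹⁹

Ksp = 5.53×10⁻¹⁹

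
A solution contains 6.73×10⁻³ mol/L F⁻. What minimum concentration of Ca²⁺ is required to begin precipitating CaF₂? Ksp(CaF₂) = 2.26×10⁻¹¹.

Each salt precipitates once Q = Ksp for that salt.
CaF₂(s) ⇌ Ca²⁺(aq) + 2 F⁻(aq)
Ksp = [Ca²⁺][F⁻]^2 = [Ca²⁺](6.73×10⁻³)^2
[Ca²⁺] = 2.26×10⁻¹¹ / (6.73×10⁻³)^2 = 4.99×10⁻⁷
[Ca²⁺] = 4.99×10⁻⁷ mol/L

4.99×10⁻⁷ M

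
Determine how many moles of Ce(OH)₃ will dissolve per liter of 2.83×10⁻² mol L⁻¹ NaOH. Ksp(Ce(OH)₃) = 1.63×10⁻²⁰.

7.19×10⁻¹⁶ M

Ce(OH)₃(s) ⇌ Ce³⁺(aq) + 3 OH⁻(aq)
Let s be the solubility of Ce(OH)₃ here. The common ion gives [OH⁻] ≈ 2.83×10⁻² mol L⁻¹, and [Ce³⁺] = s.
Ksp = [Ce³⁺][OH⁻]^3 = s(2.83×10⁻²)^3
s = 1.63×10⁻²⁰ / (2.83×10⁻²)^3 = 7.19×10⁻¹⁶
s = 7.19×10⁻¹⁶ mol L⁻¹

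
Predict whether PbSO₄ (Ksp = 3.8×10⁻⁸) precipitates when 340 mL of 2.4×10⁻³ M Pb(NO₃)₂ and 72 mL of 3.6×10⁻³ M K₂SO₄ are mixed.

Yes

Total volume after mixing = 340 + 72 = 412 mL.
[Pb²⁺] = (2.4×10⁻³)(340)/412 = 2.0×10⁻³ M
[SO₄²⁻] = (3.6×10⁻³)(72)/412 = 6.3×10⁻⁴ M
Q = [Pb²⁺][SO₄²⁻] = 1.2×10⁻⁶
Q = 1.2×10⁻⁶ > Ksp = 3.8×10⁻⁸, so the solution is supersaturated and PbSO₄ precipitates.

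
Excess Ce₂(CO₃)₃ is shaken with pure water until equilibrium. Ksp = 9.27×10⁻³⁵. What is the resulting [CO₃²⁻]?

1.84×10⁻⁷ M

Ce₂(CO₃)₃(s) ⇌ 2 Ce³⁺(aq) + 3 CO₃²⁻(aq)
Let s be the molar solubility. Then [Ce³⁺] = 2s and [CO₃²⁻] = 3s.
Ksp = [Ce³⁺]^2[CO₃²⁻]^3 = (2s)^2 · (3s)^3 = 108s^5 = 9.27×10⁻³⁵
s = 6.12×10⁻⁸ mol L⁻¹
[CO₃²⁻] = 3s = 1.84×10⁻⁷ mol L⁻¹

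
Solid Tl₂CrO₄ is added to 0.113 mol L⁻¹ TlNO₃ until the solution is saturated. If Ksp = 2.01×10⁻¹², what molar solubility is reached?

1.57×10⁻¹⁰ M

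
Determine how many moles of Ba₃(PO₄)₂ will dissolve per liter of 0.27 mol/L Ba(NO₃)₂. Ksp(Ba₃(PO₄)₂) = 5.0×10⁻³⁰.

Ba₃(PO₄)₂(s) ⇌ 3 Ba²⁺(aq) + 2 PO₄³⁻(aq)
With Ba²⁺ already at 0.27 mol/L and s small, take [Ba²⁺] ≈ 0.27 mol/L and [PO₄³⁻] = 2s.
Ksp = [Ba²⁺]^3[PO₄³⁻]^2 = (0.27)^3(2s)^2
(2s)^2 = 5.0×10⁻³⁰ / (0.27)^3 = 2.5×10⁻²⁸
s = 8.0×10⁻¹⁵ mol/L

8.0×10⁻¹⁵ M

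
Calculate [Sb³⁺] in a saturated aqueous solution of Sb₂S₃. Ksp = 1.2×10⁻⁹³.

2.0×10⁻¹⁹ M

Sb₂S₃(s) ⇌ 2 Sb³⁺(aq) + 3 S²⁻(aq)
Call the molar solubility s, so that [Sb³⁺] = 2s and [S²⁻] = 3s.
Ksp = [Sb³⁺]^2[S²⁻]^3 = (2s)^2 · (3s)^3 = 108s^5 = 1.2×10⁻⁹³
s = 1.0×10⁻¹⁹ mol L⁻¹
[Sb³⁺] = 2s = 2.0×10⁻¹⁹ mol L⁻¹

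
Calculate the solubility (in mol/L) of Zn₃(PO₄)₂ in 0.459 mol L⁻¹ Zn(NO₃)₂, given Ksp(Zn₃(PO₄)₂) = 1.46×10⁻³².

1.94×10⁻¹⁶ M

Zn₃(PO₄)₂(s) ⇌ 3 Zn²⁺(aq) + 2 PO₄³⁻(aq)
The solution already contains Zn²⁺ at 0.459 mol L⁻¹. Let s be the molar solubility of Zn₃(PO₄)₂.
[Zn²⁺] ≈ 0.459 mol L⁻¹ (common ion dominates); [PO₄³⁻] = 2s.
Ksp = [Zn²⁺]^3[PO₄³⁻]^2 = (0.459)^3(2s)^2
(2s)^2 = 1.46×10⁻³² / (0.459)^3 = 1.51×10⁻³¹
s = 1.94×10⁻¹⁶ mol L⁻¹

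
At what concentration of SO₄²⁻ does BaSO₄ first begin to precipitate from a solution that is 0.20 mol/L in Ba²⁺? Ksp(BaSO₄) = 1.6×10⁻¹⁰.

Precipitation of each salt begins when its ion product equals Ksp.
BaSO₄(s) ⇌ Ba²⁺(aq) + SO₄²⁻(aq)
Ksp = [Ba²⁺][SO₄²⁻] = [SO₄²⁻](0.20)
[SO₄²⁻] = 1.6×10⁻¹⁰ / (0.20) = 8.0×10⁻¹⁰
[SO₄²⁻] = 8.0×10⁻¹⁰ mol/L

8.0×10⁻¹⁰ M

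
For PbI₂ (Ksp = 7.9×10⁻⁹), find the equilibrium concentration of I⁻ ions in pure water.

2.5×10⁻³ M

PbI₂(s) ⇌ Pb²⁺(aq) + 2 I⁻(aq)
If s mol/L of PbI₂ dissolves, [Pb²⁺] = s and [I⁻] = 2s.
Ksp = [Pb²⁺][I⁻]^2 = s · (2s)^2 = 4s^3 = 7.9×10⁻⁹
s = 1.3×10⁻³ M
[I⁻] = 2s = 2.5×10⁻³ M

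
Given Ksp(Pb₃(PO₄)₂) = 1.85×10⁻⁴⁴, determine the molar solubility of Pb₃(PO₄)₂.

7.03×10⁻¹⁰ M

Pb₃(PO₄)₂(s) ⇌ 3 Pb²⁺(aq) + 2 PO₄³⁻(aq)
With molar solubility s: [Pb²⁺] = 3s, [PO₄³⁻] = 2s.
Ksp = [Pb²⁺]^3[PO₄³⁻]^2 = (3s)^3 · (2s)^2 = 108s^5
108s^5 = 1.85×10⁻⁴⁴  ⇒  s^5 = 1.71×10⁻⁴⁶
s = 7.03×10⁻¹⁰ mol/L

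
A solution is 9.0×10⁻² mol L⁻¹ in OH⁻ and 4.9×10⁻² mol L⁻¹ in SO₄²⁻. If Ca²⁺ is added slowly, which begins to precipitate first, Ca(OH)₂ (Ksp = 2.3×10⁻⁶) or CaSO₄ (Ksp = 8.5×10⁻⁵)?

Precipitation begins when Q = Ksp.
For Ca(OH)₂: [Ca²⁺] = (Ksp/[OH⁻]^2) = 2.8×10⁻⁴ mol L⁻¹
For CaSO₄: [Ca²⁺] = (Ksp/[SO₄²⁻]) = 1.7×10⁻³ mol L⁻¹
The smaller threshold [Ca²⁺] is reached first, so Ca(OH)₂ precipitates first.

Ca(OH)₂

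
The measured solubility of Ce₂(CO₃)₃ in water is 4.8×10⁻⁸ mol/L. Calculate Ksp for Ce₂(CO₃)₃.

Ce₂(CO₃)₃(s) ⇌ 2 Ce³⁺(aq) + 3 CO₃²⁻(aq)
Let s be the molar solubility. Then [Ce³⁺] = 2s and [CO₃²⁻] = 3s.
Ksp = [Ce³⁺]^2[CO₃²⁻]^3 = (2s)^2 · (3s)^3 = 108s^5
Ksp = 108 × (4.8×10⁻⁸)^5 = 2.8×10⁻³⁵

Ksp = 2.8×10⁻³⁵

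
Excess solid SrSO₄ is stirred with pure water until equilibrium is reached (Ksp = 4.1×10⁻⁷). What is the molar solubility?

SrSO₄(s) ⇌ Sr²⁺(aq) + SO₄²⁻(aq)
For each mole of SrSO₄ that dissolves per liter, [Sr²⁺] = s and [SO₄²⁻] = s; let s denote this solubility.
Ksp = [Sr²⁺][SO₄²⁻] = s · s = s^2
s^2 = 4.1×10⁻⁷
Taking the 2nd root, s = 6.4×10⁻⁴ mol/L.

6.4×10⁻⁴ M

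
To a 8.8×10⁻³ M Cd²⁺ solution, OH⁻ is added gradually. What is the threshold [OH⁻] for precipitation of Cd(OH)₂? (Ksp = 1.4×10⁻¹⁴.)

1.3×10⁻⁶ M

A salt starts to precipitate once the ion product Q reaches its Ksp.
Cd(OH)₂(s) ⇌ Cd²⁺(aq) + 2 OH⁻(aq)
Ksp = [Cd²⁺][OH⁻]^2 = [OH⁻]^2(8.8×10⁻³)
[OH⁻]^2 = 1.4×10⁻¹⁴ / (8.8×10⁻³) = 1.6×10⁻¹²
[OH⁻] = 1.3×10⁻⁶ M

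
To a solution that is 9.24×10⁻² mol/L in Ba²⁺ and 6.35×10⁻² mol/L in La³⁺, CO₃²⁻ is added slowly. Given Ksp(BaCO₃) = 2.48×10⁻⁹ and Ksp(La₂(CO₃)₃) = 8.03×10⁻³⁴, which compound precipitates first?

La₂(CO₃)₃

Precipitation of each salt begins when its ion product equals Ksp.
For BaCO₃: [CO₃²⁻] = (Ksp/[Ba²⁺]) = 2.68×10⁻⁸ mol/L
For La₂(CO₃)₃: [CO₃²⁻] = (Ksp/[La³⁺]^2)^(1/3) = 5.84×10⁻¹¹ mol/L
La₂(CO₃)₃ requires the lower [CO₃²⁻], so it precipitates first.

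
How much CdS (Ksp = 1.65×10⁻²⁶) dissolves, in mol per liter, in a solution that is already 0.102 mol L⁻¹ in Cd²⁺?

CdS(s) ⇌ Cd²⁺(aq) + S²⁻(aq)
With Cd²⁺ already at 0.102 mol L⁻¹ and s small, take [Cd²⁺] ≈ 0.102 mol L⁻¹ and [S²⁻] = s.
Ksp = [Cd²⁺][S²⁻] = (0.102)s
s = 1.65×10⁻²⁶ / (0.102) = 1.62×10⁻²⁵
s = 1.62×10⁻²⁵ mol L⁻¹

1.62×10⁻²⁵ M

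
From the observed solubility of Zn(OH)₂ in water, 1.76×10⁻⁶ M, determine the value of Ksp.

Ksp = 2.18×10⁻¹⁷

Zn(OH)₂(s) ⇌ Zn²⁺(aq) + 2 OH⁻(aq)
With molar solubility s: [Zn²⁺] = s, [OH⁻] = 2s.
Ksp = [Zn²⁺][OH⁻]^2 = s · (2s)^2 = 4s^3
Ksp = 4 × (1.76×10⁻⁶)^3 = 2.18×10⁻¹⁷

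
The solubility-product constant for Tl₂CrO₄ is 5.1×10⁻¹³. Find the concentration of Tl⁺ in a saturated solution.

Tl₂CrO₄(s) ⇌ 2 Tl⁺(aq) + CrO₄²⁻(aq)
Call the molar solubility s, so that [Tl⁺] = 2s and [CrO₄²⁻] = s.
Ksp = [Tl⁺]^2[CrO₄²⁻] = (2s)^2 · s = 4s^3 = 5.1×10⁻¹³
s = 5.0×10⁻⁵ mol/L
[Tl⁺] = 2s = 1.0×10⁻⁴ mol/L

1.0×10⁻⁴ M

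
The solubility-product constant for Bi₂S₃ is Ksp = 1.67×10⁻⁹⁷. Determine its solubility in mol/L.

Bi₂S₃(s) ⇌ 2 Bi³⁺(aq) + 3 S²⁻(aq)
Let s be the molar solubility. Then [Bi³⁺] = 2s and [S²⁻] = 3s.
Ksp = [Bi³⁺]^2[S²⁻]^3 = (2s)^2 · (3s)^3 = 108s^5
108s^5 = 1.67×10⁻⁹⁷  ⇒  s^5 = 1.55×10⁻⁹⁹
s = 1.73×10⁻²⁰ M

1.73×10⁻²⁰ M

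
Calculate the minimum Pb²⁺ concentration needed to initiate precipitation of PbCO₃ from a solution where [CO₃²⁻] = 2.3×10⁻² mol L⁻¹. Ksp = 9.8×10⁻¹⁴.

A salt starts to precipitate once the ion product Q reaches its Ksp.
PbCO₃(s) ⇌ Pb²⁺(aq) + CO₃²⁻(aq)
Ksp = [Pb²⁺][CO₃²⁻] = [Pb²⁺](2.3×10⁻²)
[Pb²⁺] = 9.8×10⁻¹⁴ / (2.3×10⁻²) = 4.3×10⁻¹²
[Pb²⁺] = 4.3×10⁻¹² mol L⁻¹

4.3×10⁻¹² M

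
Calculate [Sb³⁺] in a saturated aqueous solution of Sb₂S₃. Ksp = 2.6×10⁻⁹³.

2.4×10⁻¹⁹ M

Sb₂S₃(s) ⇌ 2 Sb³⁺(aq) + 3 S²⁻(aq)
Let s be the molar solubility. Then [Sb³⁺] = 2s and [S²⁻] = 3s.
Ksp = [Sb³⁺]^2[S²⁻]^3 = (2s)^2 · (3s)^3 = 108s^5 = 2.6×10⁻⁹³
s = 1.2×10⁻¹⁹ mol L⁻¹
[Sb³⁺] = 2s = 2.4×10⁻¹⁹ mol L⁻¹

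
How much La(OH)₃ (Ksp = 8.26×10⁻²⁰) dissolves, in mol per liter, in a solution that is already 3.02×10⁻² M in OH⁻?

3.00×10⁻¹⁵ M

La(OH)₃(s) ⇌ La³⁺(aq) + 3 OH⁻(aq)
With OH⁻ already at 3.02×10⁻² M and s small, take [OH⁻] ≈ 3.02×10⁻² M and [La³⁺] = s.
Ksp = [La³⁺][OH⁻]^3 = s(3.02×10⁻²)^3
s = 8.26×10⁻²⁰ / (3.02×10⁻²)^3 = 3.00×10⁻¹⁵
s = 3.00×10⁻¹⁵ M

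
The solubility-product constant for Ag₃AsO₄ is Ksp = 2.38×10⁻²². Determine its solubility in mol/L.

1.72×10⁻⁶ M

Ag₃AsO₄(s) ⇌ 3 Ag⁺(aq) + AsO₄³⁻(aq)
For each mole of Ag₃AsO₄ that dissolves per liter, [Ag⁺] = 3s and [AsO₄³⁻] = s; let s denote this solubility.
Ksp = [Ag⁺]^3[AsO₄³⁻] = (3s)^3 · s = 27s^4
27s^4 = 2.38×10⁻²²  ⇒  s^4 = 8.81×10⁻²⁴
s = 1.72×10⁻⁶ mol L⁻¹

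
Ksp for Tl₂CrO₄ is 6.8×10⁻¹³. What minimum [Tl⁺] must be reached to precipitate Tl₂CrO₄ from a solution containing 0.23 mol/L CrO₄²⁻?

A salt starts to precipitate once the ion product Q reaches its Ksp.
Tl₂CrO₄(s) ⇌ 2 Tl⁺(aq) + CrO₄²⁻(aq)
Ksp = [Tl⁺]^2[CrO₄²⁻] = [Tl⁺]^2(0.23)
[Tl⁺]^2 = 6.8×10⁻¹³ / (0.23) = 3.0×10⁻¹²
[Tl⁺] = 1.7×10⁻⁶ mol/L

1.7×10⁻⁶ M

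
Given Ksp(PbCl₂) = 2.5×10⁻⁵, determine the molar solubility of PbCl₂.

PbCl₂(s) ⇌ Pb²⁺(aq) + 2 Cl⁻(aq)
If s mol/L of PbCl₂ dissolves, [Pb²⁺] = s and [Cl⁻] = 2s.
Ksp = [Pb²⁺][Cl⁻]^2 = s · (2s)^2 = 4s^3
4s^3 = 2.5×10⁻⁵  ⇒  s^3 = 6.3×10⁻⁶
Taking the 3rd root, s = 1.8×10⁻² M.

1.8×10⁻² M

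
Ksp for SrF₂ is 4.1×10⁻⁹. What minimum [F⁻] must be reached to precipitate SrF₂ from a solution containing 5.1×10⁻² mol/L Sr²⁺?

2.8×10⁻⁴ M

Each salt precipitates once Q = Ksp for that salt.
SrF₂(s) ⇌ Sr²⁺(aq) + 2 F⁻(aq)
Ksp = [Sr²⁺][F⁻]^2 = [F⁻]^2(5.1×10⁻²)
[F⁻]^2 = 4.1×10⁻⁹ / (5.1×10⁻²) = 8.0×10⁻⁸
[F⁻] = 2.8×10⁻⁴ mol/L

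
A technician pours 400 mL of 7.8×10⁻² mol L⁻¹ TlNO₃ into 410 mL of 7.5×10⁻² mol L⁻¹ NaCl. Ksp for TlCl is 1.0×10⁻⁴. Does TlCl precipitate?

Yes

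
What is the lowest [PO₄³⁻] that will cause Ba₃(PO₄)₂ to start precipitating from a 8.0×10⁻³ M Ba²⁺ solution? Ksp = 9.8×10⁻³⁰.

Precipitation begins when Q = Ksp.
Ba₃(PO₄)₂(s) ⇌ 3 Ba²⁺(aq) + 2 PO₄³⁻(aq)
Ksp = [Ba²⁺]^3[PO₄³⁻]^2 = [PO₄³⁻]^2(8.0×10⁻³)^3
[PO₄³⁻]^2 = 9.8×10⁻³⁰ / (8.0×10⁻³)^3 = 1.9×10⁻²³
[PO₄³⁻] = 4.4×10⁻¹² M

4.4×10⁻¹² M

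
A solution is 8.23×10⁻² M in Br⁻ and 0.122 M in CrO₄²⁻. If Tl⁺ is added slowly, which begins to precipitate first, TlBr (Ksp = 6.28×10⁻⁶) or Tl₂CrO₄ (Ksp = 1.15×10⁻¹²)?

A salt starts to precipitate once the ion product Q reaches its Ksp.
For TlBr: [Tl⁺] = (Ksp/[Br⁻]) = 7.63×10⁻⁵ M
For Tl₂CrO₄: [Tl⁺] = (Ksp/[CrO₄²⁻])^(1/2) = 3.07×10⁻⁶ M
The smaller threshold [Tl⁺] is reached first, so Tl₂CrO₄ precipitates first.

Tl₂CrO₄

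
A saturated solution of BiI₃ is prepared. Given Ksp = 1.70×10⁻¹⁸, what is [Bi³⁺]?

BiI₃(s) ⇌ Bi³⁺(aq) + 3 I⁻(aq)
With molar solubility s: [Bi³⁺] = s, [I⁻] = 3s.
Ksp = [Bi³⁺][I⁻]^3 = s · (3s)^3 = 27s^4 = 1.70×10⁻¹⁸
s = 1.58×10⁻⁵ M
[Bi³⁺] = s = 1.58×10⁻⁵ M

1.58×10⁻⁵ M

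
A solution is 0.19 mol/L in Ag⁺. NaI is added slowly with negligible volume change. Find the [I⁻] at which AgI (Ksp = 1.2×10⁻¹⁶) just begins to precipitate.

Precipitation begins when Q = Ksp.
AgI(s) ⇌ Ag⁺(aq) + I⁻(aq)
Ksp = [Ag⁺][I⁻] = [I⁻](0.19)
[I⁻] = 1.2×10⁻¹⁶ / (0.19) = 6.3×10⁻¹⁶
[I⁻] = 6.3×10⁻¹⁶ mol/L

6.3×10⁻¹⁶ M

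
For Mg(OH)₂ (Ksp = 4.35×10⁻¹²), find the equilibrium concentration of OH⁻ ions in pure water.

Mg(OH)₂(s) ⇌ Mg²⁺(aq) + 2 OH⁻(aq)
With molar solubility s: [Mg²⁺] = s, [OH⁻] = 2s.
Ksp = [Mg²⁺][OH⁻]^2 = s · (2s)^2 = 4s^3 = 4.35×10⁻¹²
s = 1.03×10⁻⁴ mol L⁻¹
[OH⁻] = 2s = 2.06×10⁻⁴ mol L⁻¹

2.06×10⁻⁴ M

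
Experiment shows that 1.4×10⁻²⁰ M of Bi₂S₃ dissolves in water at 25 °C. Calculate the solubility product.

Bi₂S₃(s) ⇌ 2 Bi³⁺(aq) + 3 S²⁻(aq)
If s mol/L of Bi₂S₃ dissolves, [Bi³⁺] = 2s and [S²⁻] = 3s.
Ksp = [Bi³⁺]^2[S²⁻]^3 = (2s)^2 · (3s)^3 = 108s^5
Ksp = 108 × (1.4×10⁻²⁰)^5 = 5.8×10⁻⁹⁸

Ksp = 5.8×10⁻⁹⁸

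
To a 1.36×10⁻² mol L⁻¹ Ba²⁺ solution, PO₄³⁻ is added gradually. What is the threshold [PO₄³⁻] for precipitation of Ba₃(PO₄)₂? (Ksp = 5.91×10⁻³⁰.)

1.53×10⁻¹² M

The threshold for precipitation is Q = Ksp.
Ba₃(PO₄)₂(s) ⇌ 3 Ba²⁺(aq) + 2 PO₄³⁻(aq)
Ksp = [Ba²⁺]^3[PO₄³⁻]^2 = [PO₄³⁻]^2(1.36×10⁻²)^3
[PO₄³⁻]^2 = 5.91×10⁻³⁰ / (1.36×10⁻²)^3 = 2.35×10⁻²⁴
[PO₄³⁻] = 1.53×10⁻¹² mol L⁻¹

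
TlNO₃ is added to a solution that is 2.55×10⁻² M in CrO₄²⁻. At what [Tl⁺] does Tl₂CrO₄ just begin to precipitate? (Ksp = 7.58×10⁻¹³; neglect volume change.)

5.45×10⁻⁶ M

A salt starts to precipitate once the ion product Q reaches its Ksp.
Tl₂CrO₄(s) ⇌ 2 Tl⁺(aq) + CrO₄²⁻(aq)
Ksp = [Tl⁺]^2[CrO₄²⁻] = [Tl⁺]^2(2.55×10⁻²)
[Tl⁺]^2 = 7.58×10⁻¹³ / (2.55×10⁻²) = 2.97×10⁻¹¹
[Tl⁺] = 5.45×10⁻⁶ M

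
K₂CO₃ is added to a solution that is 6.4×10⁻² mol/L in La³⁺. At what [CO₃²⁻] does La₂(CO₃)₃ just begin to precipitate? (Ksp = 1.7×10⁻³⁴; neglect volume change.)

The threshold for precipitation is Q = Ksp.
La₂(CO₃)₃(s) ⇌ 2 La³⁺(aq) + 3 CO₃²⁻(aq)
Ksp = [La³⁺]^2[CO₃²⁻]^3 = [CO₃²⁻]^3(6.4×10⁻²)^2
[CO₃²⁻]^3 = 1.7×10⁻³⁴ / (6.4×10⁻²)^2 = 4.2×10⁻³²
[CO₃²⁻] = 3.5×10⁻¹¹ mol/L

3.5×10⁻¹¹ M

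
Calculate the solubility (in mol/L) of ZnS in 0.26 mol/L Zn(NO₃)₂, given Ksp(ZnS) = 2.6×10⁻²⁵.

ZnS(s) ⇌ Zn²⁺(aq) + S²⁻(aq)
The solution already contains Zn²⁺ at 0.26 mol/L. Let s be the molar solubility of ZnS.
[Zn²⁺] ≈ 0.26 mol/L (common ion dominates); [S²⁻] = s.
Ksp = [Zn²⁺][S²⁻] = (0.26)s
s = 2.6×10⁻²⁵ / (0.26) = 1.0×10⁻²⁴
s = 1.0×10⁻²⁴ mol/L

1.0×10⁻²⁴ M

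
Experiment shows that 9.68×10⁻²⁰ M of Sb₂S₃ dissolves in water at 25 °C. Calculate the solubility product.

Sb₂S₃(s) ⇌ 2 Sb³⁺(aq) + 3 S²⁻(aq)
Call the molar solubility s, so that [Sb³⁺] = 2s and [S²⁻] = 3s.
Ksp = [Sb³⁺]^2[S²⁻]^3 = (2s)^2 · (3s)^3 = 108s^5
Ksp = 108 × (9.68×10⁻²⁰)^5 = 9.18×10⁻⁹⁴

Ksp = 9.18×10⁻⁹⁴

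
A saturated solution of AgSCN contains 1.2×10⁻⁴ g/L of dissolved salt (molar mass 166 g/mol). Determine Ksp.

Ksp = 5.2×10⁻¹³

Convert to molarity: s = 1.2×10⁻⁴ / 166 = 7.229×10⁻⁷ mol/L
AgSCN(s) ⇌ Ag⁺(aq) + SCN⁻(aq)
Call the molar solubility s, so that [Ag⁺] = s and [SCN⁻] = s.
Ksp = [Ag⁺][SCN⁻] = s · s = s^2
Ksp = (7.229×10⁻⁷)^2 = 5.2×10⁻¹³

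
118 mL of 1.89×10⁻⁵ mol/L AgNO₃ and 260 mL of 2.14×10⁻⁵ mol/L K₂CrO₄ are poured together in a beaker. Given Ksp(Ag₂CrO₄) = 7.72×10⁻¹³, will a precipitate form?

Total volume after mixing = 118 + 260 = 378 mL.
[Ag⁺] = (1.89×10⁻⁵)(118)/378 = 5.90×10⁻⁶ mol/L
[CrO₄²⁻] = (2.14×10⁻⁵)(260)/378 = 1.47×10⁻⁵ mol/L
Q = [Ag⁺]^2[CrO₄²⁻] = 5.12×10⁻¹⁶
Since Q (5.12×10⁻¹⁶) is less than Ksp (7.72×10⁻¹³), no Ag₂CrO₄ precipitates.

No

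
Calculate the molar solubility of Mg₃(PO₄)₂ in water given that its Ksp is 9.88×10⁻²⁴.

Mg₃(PO₄)₂(s) ⇌ 3 Mg²⁺(aq) + 2 PO₄³⁻(aq)
With molar solubility s: [Mg²⁺] = 3s, [PO₄³⁻] = 2s.
Ksp = [Mg²⁺]^3[PO₄³⁻]^2 = (3s)^3 · (2s)^2 = 108s^5
108s^5 = 9.88×10⁻²⁴  ⇒  s^5 = 9.15×10⁻²⁶
s = 9.82×10⁻⁶ M

9.82×10⁻⁶ M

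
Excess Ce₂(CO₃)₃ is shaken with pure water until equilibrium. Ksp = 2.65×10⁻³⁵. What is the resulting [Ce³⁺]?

9.53×10⁻⁸ M

Ce₂(CO₃)₃(s) ⇌ 2 Ce³⁺(aq) + 3 CO₃²⁻(aq)
With molar solubility s: [Ce³⁺] = 2s, [CO₃²⁻] = 3s.
Ksp = [Ce³⁺]^2[CO₃²⁻]^3 = (2s)^2 · (3s)^3 = 108s^5 = 2.65×10⁻³⁵
s = 4.76×10⁻⁸ mol L⁻¹
[Ce³⁺] = 2s = 9.53×10⁻⁸ mol L⁻¹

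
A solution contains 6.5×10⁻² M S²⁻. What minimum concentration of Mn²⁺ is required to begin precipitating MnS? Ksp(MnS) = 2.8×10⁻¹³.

A salt starts to precipitate once the ion product Q reaches its Ksp.
MnS(s) ⇌ Mn²⁺(aq) + S²⁻(aq)
Ksp = [Mn²⁺][S²⁻] = [Mn²⁺](6.5×10⁻²)
[Mn²⁺] = 2.8×10⁻¹³ / (6.5×10⁻²) = 4.3×10⁻¹²
[Mn²⁺] = 4.3×10⁻¹² M

4.3×10⁻¹² M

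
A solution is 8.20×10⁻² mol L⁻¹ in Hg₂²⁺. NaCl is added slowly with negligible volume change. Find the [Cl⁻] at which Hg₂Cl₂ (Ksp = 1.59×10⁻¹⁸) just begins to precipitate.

4.40×10⁻⁹ M

Precipitation begins when Q = Ksp.
Hg₂Cl₂(s) ⇌ Hg₂²⁺(aq) + 2 Cl⁻(aq)
Ksp = [Hg₂²⁺][Cl⁻]^2 = [Cl⁻]^2(8.20×10⁻²)
[Cl⁻]^2 = 1.59×10⁻¹⁸ / (8.20×10⁻²) = 1.94×10⁻¹⁷
[Cl⁻] = 4.40×10⁻⁹ mol L⁻¹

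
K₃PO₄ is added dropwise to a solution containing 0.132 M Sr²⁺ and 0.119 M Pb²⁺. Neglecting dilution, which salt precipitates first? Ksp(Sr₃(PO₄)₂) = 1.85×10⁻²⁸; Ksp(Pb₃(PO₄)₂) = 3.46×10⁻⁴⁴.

Pb₃(PO₄)₂

Precipitation of each salt begins when its ion product equals Ksp.
For Sr₃(PO₄)₂: [PO₄³⁻] = (Ksp/[Sr²⁺]^3)^(1/2) = 2.84×10⁻¹³ M
For Pb₃(PO₄)₂: [PO₄³⁻] = (Ksp/[Pb²⁺]^3)^(1/2) = 4.53×10⁻²¹ M
Pb₃(PO₄)₂ requires the lower [PO₄³⁻], so it precipitates first.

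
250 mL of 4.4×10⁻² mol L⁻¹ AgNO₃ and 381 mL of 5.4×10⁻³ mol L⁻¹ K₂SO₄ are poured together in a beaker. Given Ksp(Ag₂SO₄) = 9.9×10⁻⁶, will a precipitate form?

No

The combined volume is 631 mL.
[Ag⁺] = (4.4×10⁻²)(250)/631 = 1.7×10⁻² mol L⁻¹
[SO₄²⁻] = (5.4×10⁻³)(381)/631 = 3.3×10⁻³ mol L⁻¹
Q = [Ag⁺]^2[SO₄²⁻] = 9.9×10⁻⁷
Q < Ksp (9.9×10⁻⁷ vs 9.9×10⁻⁶); the solution remains unsaturated and no precipitate forms.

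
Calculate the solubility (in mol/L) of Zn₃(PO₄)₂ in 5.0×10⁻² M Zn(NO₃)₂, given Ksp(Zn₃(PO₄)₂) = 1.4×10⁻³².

5.3×10⁻¹⁵ M

Zn₃(PO₄)₂(s) ⇌ 3 Zn²⁺(aq) + 2 PO₄³⁻(aq)
The solution already contains Zn²⁺ at 5.0×10⁻² M. Let s be the molar solubility of Zn₃(PO₄)₂.
[Zn²⁺] ≈ 5.0×10⁻² M (common ion dominates); [PO₄³⁻] = 2s.
Ksp = [Zn²⁺]^3[PO₄³⁻]^2 = (5.0×10⁻²)^3(2s)^2
(2s)^2 = 1.4×10⁻³² / (5.0×10⁻²)^3 = 1.1×10⁻²⁸
s = 5.3×10⁻¹⁵ M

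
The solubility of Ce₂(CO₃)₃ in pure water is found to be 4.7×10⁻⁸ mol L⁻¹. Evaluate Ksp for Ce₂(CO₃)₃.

Ksp = 2.5×10⁻³⁵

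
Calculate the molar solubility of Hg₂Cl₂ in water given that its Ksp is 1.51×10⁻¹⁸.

7.23×10⁻⁷ M

Hg₂Cl₂(s) ⇌ Hg₂²⁺(aq) + 2 Cl⁻(aq)
Let s be the molar solubility. Then [Hg₂²⁺] = s and [Cl⁻] = 2s.
Ksp = [Hg₂²⁺][Cl⁻]^2 = s · (2s)^2 = 4s^3
4s^3 = 1.51×10⁻¹⁸  ⇒  s^3 = 3.78×10⁻¹⁹
Taking the 3rd root, s = 7.23×10⁻⁷ M.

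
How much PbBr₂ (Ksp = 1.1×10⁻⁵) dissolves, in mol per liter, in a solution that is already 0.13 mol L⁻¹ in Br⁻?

PbBr₂(s) ⇌ Pb²⁺(aq) + 2 Br⁻(aq)
The solution already contains Br⁻ at 0.13 mol L⁻¹. Let s be the molar solubility of PbBr₂.
[Br⁻] ≈ 0.13 mol L⁻¹ (common ion dominates); [Pb²⁺] = s.
Ksp = [Pb²⁺][Br⁻]^2 = s(0.13)^2
s = 1.1×10⁻⁵ / (0.13)^2 = 6.5×10⁻⁴
s = 6.5×10⁻⁴ mol L⁻¹

6.5×10⁻⁴ M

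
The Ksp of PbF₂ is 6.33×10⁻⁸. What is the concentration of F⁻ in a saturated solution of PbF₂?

PbF₂(s) ⇌ Pb²⁺(aq) + 2 F⁻(aq)
With molar solubility s: [Pb²⁺] = s, [F⁻] = 2s.
Ksp = [Pb²⁺][F⁻]^2 = s · (2s)^2 = 4s^3 = 6.33×10⁻⁸
s = 2.51×10⁻³ mol L⁻¹
[F⁻] = 2s = 5.02×10⁻³ mol L⁻¹

5.02×10⁻³ M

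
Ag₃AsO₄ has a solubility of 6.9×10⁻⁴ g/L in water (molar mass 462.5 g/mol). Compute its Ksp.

Ksp = 1.3×10⁻²²

s = (6.9×10⁻⁴ g L⁻¹)/(462.5 g mol⁻¹) = 1.492×10⁻⁶ M
Ag₃AsO₄(s) ⇌ 3 Ag⁺(aq) + AsO₄³⁻(aq)
Call the molar solubility s, so that [Ag⁺] = 3s and [AsO₄³⁻] = s.
Ksp = [Ag⁺]^3[AsO₄³⁻] = (3s)^3 · s = 27s^4
Ksp = 27 × (1.492×10⁻⁶)^4 = 1.3×10⁻²²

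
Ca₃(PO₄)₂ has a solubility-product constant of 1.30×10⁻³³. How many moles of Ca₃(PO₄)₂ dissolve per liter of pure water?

Ca₃(PO₄)₂(s) ⇌ 3 Ca²⁺(aq) + 2 PO₄³⁻(aq)
With molar solubility s: [Ca²⁺] = 3s, [PO₄³⁻] = 2s.
Ksp = [Ca²⁺]^3[PO₄³⁻]^2 = (3s)^3 · (2s)^2 = 108s^5
108s^5 = 1.30×10⁻³³  ⇒  s^5 = 1.20×10⁻³⁵
Taking the 5th root, s = 1.04×10⁻⁷ mol L⁻¹.

1.04×10⁻⁷ M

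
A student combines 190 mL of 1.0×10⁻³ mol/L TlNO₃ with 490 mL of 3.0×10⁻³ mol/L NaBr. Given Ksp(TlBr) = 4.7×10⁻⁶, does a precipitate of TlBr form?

No

The combined volume is 680 mL.
[Tl⁺] = (1.0×10⁻³)(190)/680 = 2.8×10⁻⁴ mol/L
[Br⁻] = (3.0×10⁻³)(490)/680 = 2.2×10⁻³ mol/L
Q = [Tl⁺][Br⁻] = 6.0×10⁻⁷
Q < Ksp (6.0×10⁻⁷ vs 4.7×10⁻⁶); the solution remains unsaturated and no precipitate forms.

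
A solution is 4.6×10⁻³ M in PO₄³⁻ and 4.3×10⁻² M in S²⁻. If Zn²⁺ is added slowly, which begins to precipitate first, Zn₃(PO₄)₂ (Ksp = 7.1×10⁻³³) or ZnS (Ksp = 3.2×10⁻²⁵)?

Each salt precipitates once Q = Ksp for that salt.
For Zn₃(PO₄)₂: [Zn²⁺] = (Ksp/[PO₄³⁻]^2)^(1/3) = 6.9×10⁻¹⁰ M
For ZnS: [Zn²⁺] = (Ksp/[S²⁻]) = 7.4×10⁻²⁴ M
Since ZnS needs less Zn²⁺ to reach saturation, it precipitates first.

ZnS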